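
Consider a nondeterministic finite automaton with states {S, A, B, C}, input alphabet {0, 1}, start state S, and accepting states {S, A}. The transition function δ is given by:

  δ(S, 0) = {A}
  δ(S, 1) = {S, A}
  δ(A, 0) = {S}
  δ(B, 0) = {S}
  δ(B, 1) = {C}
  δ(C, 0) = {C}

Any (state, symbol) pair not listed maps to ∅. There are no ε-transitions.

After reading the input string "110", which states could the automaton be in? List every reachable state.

{S, A}

Start in {S}.
Read '1': S→{S, A}; now {S, A}.
Read '1': S→{S, A}, A→∅; now {S, A}.
Read '0': S→{A}, A→{S}; now {S, A}.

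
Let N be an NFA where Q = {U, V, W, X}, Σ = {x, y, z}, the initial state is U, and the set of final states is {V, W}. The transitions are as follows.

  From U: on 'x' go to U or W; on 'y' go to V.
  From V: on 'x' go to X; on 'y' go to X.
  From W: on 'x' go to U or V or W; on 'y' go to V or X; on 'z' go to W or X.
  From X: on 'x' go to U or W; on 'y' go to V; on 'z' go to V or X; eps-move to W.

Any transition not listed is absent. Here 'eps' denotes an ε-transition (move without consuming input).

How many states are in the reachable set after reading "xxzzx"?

Start in {U}.
Read 'x': {U} → {U, W}.
Read 'x': {U, W} → {U, V, W}.
Read 'z': {U, V, W} → {W, X}.
Read 'z': {W, X} → {V, W, X}.
Read 'x': {V, W, X} → {U, V, W, X}.
That set has 4 states.

4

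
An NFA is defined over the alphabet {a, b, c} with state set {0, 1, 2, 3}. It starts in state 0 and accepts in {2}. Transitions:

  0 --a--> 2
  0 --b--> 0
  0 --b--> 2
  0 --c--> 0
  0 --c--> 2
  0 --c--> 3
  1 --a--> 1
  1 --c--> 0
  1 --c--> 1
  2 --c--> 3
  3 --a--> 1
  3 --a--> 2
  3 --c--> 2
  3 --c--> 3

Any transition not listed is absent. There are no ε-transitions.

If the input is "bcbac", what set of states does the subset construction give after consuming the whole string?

{3}

Start in {0}.
Read 'b': {0} → {0, 2}.
Read 'c': {0, 2} → {0, 2, 3}.
Read 'b': {0, 2, 3} → {0, 2}.
Read 'a': {0, 2} → {2}.
Read 'c': {2} → {3}.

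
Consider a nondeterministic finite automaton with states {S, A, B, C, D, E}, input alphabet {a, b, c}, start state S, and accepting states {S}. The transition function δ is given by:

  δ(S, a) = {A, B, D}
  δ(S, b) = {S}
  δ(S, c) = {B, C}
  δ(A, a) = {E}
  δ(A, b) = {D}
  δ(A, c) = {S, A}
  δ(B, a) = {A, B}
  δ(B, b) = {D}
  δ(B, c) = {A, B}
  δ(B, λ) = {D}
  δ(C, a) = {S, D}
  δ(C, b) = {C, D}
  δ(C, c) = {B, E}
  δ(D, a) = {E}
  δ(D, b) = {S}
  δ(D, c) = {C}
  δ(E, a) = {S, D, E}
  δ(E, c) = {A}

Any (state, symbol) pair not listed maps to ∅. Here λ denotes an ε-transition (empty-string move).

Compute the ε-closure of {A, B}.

Begin with {A, B}.
ε-move B → D; add D.

{A, B, D}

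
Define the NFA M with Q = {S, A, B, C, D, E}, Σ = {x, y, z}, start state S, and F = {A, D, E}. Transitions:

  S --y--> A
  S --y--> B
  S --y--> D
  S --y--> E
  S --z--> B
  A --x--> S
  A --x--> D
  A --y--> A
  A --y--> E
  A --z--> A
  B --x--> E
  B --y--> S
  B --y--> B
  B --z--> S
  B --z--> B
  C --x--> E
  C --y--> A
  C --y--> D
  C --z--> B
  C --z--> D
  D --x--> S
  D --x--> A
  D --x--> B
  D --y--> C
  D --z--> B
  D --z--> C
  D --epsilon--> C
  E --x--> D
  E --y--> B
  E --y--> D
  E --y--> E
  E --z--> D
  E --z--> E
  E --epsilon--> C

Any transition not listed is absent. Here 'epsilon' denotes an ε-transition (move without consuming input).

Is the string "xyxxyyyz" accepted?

No

Start in {S}.
Read 'x': S→∅; now ∅.
The set is empty and remains empty for the remaining 7 symbols.
The final set ∅ contains no accepting state.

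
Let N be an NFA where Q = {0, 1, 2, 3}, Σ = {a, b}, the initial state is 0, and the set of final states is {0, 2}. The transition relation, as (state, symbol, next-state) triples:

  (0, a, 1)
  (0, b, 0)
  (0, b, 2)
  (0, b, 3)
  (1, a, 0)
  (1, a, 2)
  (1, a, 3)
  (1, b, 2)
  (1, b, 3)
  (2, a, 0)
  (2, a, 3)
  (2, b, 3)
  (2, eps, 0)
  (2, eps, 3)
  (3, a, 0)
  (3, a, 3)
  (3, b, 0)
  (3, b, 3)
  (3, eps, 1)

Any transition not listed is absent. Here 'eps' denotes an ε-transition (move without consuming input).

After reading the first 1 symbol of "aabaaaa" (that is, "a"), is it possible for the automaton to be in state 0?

Start in {0}.
Read 'a': {0} → {1}.
State 0 is not in {1}.

No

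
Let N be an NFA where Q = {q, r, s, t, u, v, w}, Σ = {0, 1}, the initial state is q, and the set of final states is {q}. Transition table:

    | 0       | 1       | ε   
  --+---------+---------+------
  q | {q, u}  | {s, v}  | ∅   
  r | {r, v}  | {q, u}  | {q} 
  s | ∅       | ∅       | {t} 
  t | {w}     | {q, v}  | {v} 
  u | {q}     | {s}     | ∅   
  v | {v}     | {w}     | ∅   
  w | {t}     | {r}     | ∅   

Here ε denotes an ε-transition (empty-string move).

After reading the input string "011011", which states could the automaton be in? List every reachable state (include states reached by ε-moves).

{q, r, s, t, v, w}

Start in {q}.
Read '0': {q} → {q, u}.
Read '1': {q, u} → {s, t, v}.
Read '1': {s, t, v} → {q, v, w}.
Read '0': {q, v, w} → {q, t, u, v}.
Read '1': {q, t, u, v} → {q, s, t, v, w}.
Read '1': {q, s, t, v, w} → {q, r, s, t, v, w}.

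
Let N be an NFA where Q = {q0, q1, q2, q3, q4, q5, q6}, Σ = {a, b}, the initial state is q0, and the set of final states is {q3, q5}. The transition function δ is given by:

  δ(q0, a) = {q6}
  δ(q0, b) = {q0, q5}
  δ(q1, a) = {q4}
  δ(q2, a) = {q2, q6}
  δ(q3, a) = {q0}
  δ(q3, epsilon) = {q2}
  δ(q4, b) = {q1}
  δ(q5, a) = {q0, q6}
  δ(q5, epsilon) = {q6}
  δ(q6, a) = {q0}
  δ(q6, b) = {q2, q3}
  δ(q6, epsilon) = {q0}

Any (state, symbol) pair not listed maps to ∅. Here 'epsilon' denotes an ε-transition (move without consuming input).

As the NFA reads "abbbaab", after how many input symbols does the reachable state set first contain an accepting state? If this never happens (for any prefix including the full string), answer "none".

Start in {q0}.
Read 'a': q0→{q6}; union {q6}; ε-closure = {q0, q6}.
Read 'b': q0→{q0, q5}, q6→{q2, q3}; union {q0, q2, q3, q5}; ε-closure = {q0, q2, q3, q5, q6}.
None of the earlier sets intersect F, but {q0, q2, q3, q5, q6} does.

2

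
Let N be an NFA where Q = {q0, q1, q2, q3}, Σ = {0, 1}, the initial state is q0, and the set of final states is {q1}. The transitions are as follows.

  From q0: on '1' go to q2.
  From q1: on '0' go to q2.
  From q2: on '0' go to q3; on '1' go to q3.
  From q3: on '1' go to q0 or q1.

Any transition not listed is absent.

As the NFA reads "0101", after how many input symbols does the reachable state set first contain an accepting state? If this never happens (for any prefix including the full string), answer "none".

none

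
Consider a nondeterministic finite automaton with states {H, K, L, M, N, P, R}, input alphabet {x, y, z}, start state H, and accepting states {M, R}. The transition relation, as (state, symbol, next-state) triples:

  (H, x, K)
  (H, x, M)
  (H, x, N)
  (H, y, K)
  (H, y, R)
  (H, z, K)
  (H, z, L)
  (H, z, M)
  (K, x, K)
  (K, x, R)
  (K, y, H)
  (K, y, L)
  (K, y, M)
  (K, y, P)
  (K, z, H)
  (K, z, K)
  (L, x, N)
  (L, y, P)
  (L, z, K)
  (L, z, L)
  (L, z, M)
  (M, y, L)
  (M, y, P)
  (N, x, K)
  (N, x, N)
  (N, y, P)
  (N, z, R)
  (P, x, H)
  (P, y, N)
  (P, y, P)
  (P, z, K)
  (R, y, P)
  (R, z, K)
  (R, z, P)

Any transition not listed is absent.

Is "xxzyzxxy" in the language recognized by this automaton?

Yes

Start in {H}.
Read 'x': H→{K, M, N}; now {K, M, N}.
Read 'x': K→{K, R}, M→∅, N→{K, N}; now {K, N, R}.
Read 'z': K→{H, K}, N→{R}, R→{K, P}; now {H, K, P, R}.
Read 'y': H→{K, R}, K→{H, L, M, P}, P→{N, P}, R→{P}; now {H, K, L, M, N, P, R}.
Read 'z': H→{K, L, M}, K→{H, K}, L→{K, L, M}, M→∅, N→{R}, P→{K}, R→{K, P}; now {H, K, L, M, P, R}.
Read 'x': H→{K, M, N}, K→{K, R}, L→{N}, M→∅, P→{H}, R→∅; now {H, K, M, N, R}.
Read 'x': H→{K, M, N}, K→{K, R}, M→∅, N→{K, N}, R→∅; now {K, M, N, R}.
Read 'y': K→{H, L, M, P}, M→{L, P}, N→{P}, R→{P}; now {H, L, M, P}.
The final set {H, L, M, P} contains the accepting state M.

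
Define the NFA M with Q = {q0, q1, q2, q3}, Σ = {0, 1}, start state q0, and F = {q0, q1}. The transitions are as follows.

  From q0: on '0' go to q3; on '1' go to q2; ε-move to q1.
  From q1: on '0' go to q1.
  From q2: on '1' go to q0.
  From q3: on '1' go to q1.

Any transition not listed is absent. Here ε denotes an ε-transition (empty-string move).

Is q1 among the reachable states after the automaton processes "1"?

No

Start: ε-closure({q0}) = {q0, q1}.
Read '1': {q0, q1} → {q2}.
State q1 is not in {q2}.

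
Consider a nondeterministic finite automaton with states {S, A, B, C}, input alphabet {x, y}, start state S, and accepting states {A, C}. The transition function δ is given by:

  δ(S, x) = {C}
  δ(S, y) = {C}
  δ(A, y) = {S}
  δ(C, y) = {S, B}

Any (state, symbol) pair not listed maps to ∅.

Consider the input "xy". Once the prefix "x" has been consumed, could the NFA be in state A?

No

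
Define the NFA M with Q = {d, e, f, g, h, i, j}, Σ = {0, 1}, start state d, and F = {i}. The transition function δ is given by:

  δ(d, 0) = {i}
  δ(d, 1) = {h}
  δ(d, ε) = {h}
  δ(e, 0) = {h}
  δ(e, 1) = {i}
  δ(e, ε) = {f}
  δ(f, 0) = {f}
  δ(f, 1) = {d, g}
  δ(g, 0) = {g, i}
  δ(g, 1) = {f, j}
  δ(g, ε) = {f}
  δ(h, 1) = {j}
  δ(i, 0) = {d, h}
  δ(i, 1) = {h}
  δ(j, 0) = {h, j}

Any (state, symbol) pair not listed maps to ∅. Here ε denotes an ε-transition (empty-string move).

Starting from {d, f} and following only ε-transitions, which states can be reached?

Begin with {d, f}.
ε-move d → h; add h.

{d, f, h}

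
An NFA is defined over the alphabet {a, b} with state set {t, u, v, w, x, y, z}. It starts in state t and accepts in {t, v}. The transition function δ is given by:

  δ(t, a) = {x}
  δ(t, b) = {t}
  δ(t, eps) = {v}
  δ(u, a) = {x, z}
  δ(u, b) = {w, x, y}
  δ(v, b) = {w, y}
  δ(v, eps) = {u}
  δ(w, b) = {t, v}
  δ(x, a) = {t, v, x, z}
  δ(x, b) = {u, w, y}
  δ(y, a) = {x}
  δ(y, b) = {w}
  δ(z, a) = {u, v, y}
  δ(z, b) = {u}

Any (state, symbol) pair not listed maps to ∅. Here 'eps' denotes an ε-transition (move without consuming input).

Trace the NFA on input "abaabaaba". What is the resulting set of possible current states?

{t, u, v, x, z}

Start: ε-closure({t}) = {t, u, v}.
Read 'a': t→{x}, u→{x, z}, v→∅; now {x, z}.
Read 'b': x→{u, w, y}, z→{u}; now {u, w, y}.
Read 'a': u→{x, z}, w→∅, y→{x}; now {x, z}.
Read 'a': x→{t, v, x, z}, z→{u, v, y}; now {t, u, v, x, y, z}.
Read 'b': t→{t}, u→{w, x, y}, v→{w, y}, x→{u, w, y}, y→{w}, z→{u}; union {t, u, w, x, y}; ε-closure = {t, u, v, w, x, y}.
Read 'a': t→{x}, u→{x, z}, v→∅, w→∅, x→{t, v, x, z}, y→{x}; union {t, v, x, z}; ε-closure = {t, u, v, x, z}.
Read 'a': t→{x}, u→{x, z}, v→∅, x→{t, v, x, z}, z→{u, v, y}; now {t, u, v, x, y, z}.
Read 'b': t→{t}, u→{w, x, y}, v→{w, y}, x→{u, w, y}, y→{w}, z→{u}; union {t, u, w, x, y}; ε-closure = {t, u, v, w, x, y}.
Read 'a': t→{x}, u→{x, z}, v→∅, w→∅, x→{t, v, x, z}, y→{x}; union {t, v, x, z}; ε-closure = {t, u, v, x, z}.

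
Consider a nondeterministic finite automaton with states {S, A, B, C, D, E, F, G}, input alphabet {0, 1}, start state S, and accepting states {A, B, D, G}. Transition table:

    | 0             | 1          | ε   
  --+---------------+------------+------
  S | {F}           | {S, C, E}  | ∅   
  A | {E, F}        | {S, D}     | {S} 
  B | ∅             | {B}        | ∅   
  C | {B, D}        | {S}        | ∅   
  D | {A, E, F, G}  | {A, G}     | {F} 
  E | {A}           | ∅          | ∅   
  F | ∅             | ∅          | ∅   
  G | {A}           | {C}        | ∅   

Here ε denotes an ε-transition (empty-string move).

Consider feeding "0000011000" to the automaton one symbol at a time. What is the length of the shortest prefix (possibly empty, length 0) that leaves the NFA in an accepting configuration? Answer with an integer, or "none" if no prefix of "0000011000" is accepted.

none

Start in {S}.
Read '0': S→{F}; now {F}.
Read '0': F→∅; now ∅.
The set is empty and remains empty for the remaining 8 symbols.
No reachable set along the way intersects F.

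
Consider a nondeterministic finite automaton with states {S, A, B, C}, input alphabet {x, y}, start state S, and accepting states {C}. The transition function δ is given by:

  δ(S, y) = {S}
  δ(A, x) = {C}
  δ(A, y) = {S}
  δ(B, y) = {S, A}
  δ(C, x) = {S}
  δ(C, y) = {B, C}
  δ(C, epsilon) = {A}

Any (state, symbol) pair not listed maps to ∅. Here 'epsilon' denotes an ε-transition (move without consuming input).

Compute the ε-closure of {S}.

{S}

Begin with {S}.
No ε-moves leave this set, so the closure equals the set itself.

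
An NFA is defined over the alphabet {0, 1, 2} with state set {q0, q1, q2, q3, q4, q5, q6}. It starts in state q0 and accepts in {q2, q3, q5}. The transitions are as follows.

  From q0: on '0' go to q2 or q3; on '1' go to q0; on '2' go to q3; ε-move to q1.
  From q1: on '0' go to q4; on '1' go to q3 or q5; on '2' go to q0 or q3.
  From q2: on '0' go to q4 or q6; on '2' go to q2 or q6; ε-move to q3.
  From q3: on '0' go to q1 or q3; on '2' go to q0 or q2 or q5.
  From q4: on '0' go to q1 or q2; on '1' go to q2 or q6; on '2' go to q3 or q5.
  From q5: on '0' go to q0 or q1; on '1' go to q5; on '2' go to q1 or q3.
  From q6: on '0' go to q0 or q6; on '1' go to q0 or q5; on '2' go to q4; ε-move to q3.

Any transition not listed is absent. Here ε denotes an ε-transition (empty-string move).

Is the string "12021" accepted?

Yes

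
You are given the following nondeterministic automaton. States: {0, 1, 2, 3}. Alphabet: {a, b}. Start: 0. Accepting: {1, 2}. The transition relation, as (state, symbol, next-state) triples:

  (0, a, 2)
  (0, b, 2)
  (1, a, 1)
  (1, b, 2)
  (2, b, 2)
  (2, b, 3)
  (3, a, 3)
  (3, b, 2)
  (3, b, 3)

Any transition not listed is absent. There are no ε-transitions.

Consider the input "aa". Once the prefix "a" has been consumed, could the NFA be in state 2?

Yes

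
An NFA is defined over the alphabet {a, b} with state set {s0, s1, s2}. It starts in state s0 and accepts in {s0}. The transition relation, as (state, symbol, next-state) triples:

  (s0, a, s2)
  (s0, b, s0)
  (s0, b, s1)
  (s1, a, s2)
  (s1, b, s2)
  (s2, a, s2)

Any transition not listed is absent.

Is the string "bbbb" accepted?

Yes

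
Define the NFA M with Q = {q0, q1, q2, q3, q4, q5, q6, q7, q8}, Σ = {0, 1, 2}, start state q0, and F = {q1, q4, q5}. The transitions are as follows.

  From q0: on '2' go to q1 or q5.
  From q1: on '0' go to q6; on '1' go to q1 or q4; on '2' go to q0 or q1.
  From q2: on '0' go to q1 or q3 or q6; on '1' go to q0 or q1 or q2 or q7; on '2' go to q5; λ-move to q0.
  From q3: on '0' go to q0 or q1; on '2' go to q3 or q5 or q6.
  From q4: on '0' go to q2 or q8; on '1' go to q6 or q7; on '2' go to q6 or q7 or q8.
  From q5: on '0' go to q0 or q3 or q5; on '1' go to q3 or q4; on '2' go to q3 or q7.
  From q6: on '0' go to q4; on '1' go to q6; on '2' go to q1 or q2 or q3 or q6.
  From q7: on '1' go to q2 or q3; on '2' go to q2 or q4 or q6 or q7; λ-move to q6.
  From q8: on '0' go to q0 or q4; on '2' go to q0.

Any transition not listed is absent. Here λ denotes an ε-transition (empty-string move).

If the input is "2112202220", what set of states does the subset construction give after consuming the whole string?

{q0, q1, q2, q3, q4, q5, q6, q8}

Start in {q0}.
Read '2': q0→{q1, q5}; now {q1, q5}.
Read '1': q1→{q1, q4}, q5→{q3, q4}; now {q1, q3, q4}.
Read '1': q1→{q1, q4}, q3→∅, q4→{q6, q7}; now {q1, q4, q6, q7}.
Read '2': q1→{q0, q1}, q4→{q6, q7, q8}, q6→{q1, q2, q3, q6}, q7→{q2, q4, q6, q7}; now {q0, q1, q2, q3, q4, q6, q7, q8}.
Read '2': q0→{q1, q5}, q1→{q0, q1}, q2→{q5}, q3→{q3, q5, q6}, q4→{q6, q7, q8}, q6→{q1, q2, q3, q6}, q7→{q2, q4, q6, q7}, q8→{q0}; now {q0, q1, q2, q3, q4, q5, q6, q7, q8}.
Read '0': q0→∅, q1→{q6}, q2→{q1, q3, q6}, q3→{q0, q1}, q4→{q2, q8}, q5→{q0, q3, q5}, q6→{q4}, q7→∅, q8→{q0, q4}; now {q0, q1, q2, q3, q4, q5, q6, q8}.
Read '2': q0→{q1, q5}, q1→{q0, q1}, q2→{q5}, q3→{q3, q5, q6}, q4→{q6, q7, q8}, q5→{q3, q7}, q6→{q1, q2, q3, q6}, q8→{q0}; now {q0, q1, q2, q3, q5, q6, q7, q8}.
Read '2': q0→{q1, q5}, q1→{q0, q1}, q2→{q5}, q3→{q3, q5, q6}, q5→{q3, q7}, q6→{q1, q2, q3, q6}, q7→{q2, q4, q6, q7}, q8→{q0}; now {q0, q1, q2, q3, q4, q5, q6, q7}.
Read '2': q0→{q1, q5}, q1→{q0, q1}, q2→{q5}, q3→{q3, q5, q6}, q4→{q6, q7, q8}, q5→{q3, q7}, q6→{q1, q2, q3, q6}, q7→{q2, q4, q6, q7}; now {q0, q1, q2, q3, q4, q5, q6, q7, q8}.
Read '0': q0→∅, q1→{q6}, q2→{q1, q3, q6}, q3→{q0, q1}, q4→{q2, q8}, q5→{q0, q3, q5}, q6→{q4}, q7→∅, q8→{q0, q4}; now {q0, q1, q2, q3, q4, q5, q6, q8}.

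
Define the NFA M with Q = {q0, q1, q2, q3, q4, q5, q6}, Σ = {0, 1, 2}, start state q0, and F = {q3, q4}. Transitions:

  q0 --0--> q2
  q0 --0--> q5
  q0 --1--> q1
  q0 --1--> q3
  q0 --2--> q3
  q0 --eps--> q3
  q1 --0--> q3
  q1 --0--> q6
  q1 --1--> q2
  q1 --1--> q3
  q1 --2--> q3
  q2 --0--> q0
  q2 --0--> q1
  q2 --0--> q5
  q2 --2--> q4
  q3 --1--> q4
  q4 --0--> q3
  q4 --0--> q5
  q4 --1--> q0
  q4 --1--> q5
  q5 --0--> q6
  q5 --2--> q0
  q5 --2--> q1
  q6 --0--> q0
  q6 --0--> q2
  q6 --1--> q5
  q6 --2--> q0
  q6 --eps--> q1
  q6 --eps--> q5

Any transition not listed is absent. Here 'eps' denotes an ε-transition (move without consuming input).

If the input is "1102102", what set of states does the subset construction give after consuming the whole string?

{q0, q1, q3, q4}

Start: ε-closure({q0}) = {q0, q3}.
Read '1': {q0, q3} → {q1, q3, q4}.
Read '1': {q1, q3, q4} → {q0, q2, q3, q4, q5}.
Read '0': {q0, q2, q3, q4, q5} → {q0, q1, q2, q3, q5, q6}.
Read '2': {q0, q1, q2, q3, q5, q6} → {q0, q1, q3, q4}.
Read '1': {q0, q1, q3, q4} → {q0, q1, q2, q3, q4, q5}.
Read '0': {q0, q1, q2, q3, q4, q5} → {q0, q1, q2, q3, q5, q6}.
Read '2': {q0, q1, q2, q3, q5, q6} → {q0, q1, q3, q4}.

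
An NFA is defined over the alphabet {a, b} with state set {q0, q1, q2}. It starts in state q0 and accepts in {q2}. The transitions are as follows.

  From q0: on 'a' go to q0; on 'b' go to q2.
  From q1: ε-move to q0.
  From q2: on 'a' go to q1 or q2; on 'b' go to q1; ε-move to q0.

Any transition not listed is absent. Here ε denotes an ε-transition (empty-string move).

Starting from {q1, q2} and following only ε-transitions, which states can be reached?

Begin with {q1, q2}.
ε-move q1 → q0; add q0.

{q0, q1, q2}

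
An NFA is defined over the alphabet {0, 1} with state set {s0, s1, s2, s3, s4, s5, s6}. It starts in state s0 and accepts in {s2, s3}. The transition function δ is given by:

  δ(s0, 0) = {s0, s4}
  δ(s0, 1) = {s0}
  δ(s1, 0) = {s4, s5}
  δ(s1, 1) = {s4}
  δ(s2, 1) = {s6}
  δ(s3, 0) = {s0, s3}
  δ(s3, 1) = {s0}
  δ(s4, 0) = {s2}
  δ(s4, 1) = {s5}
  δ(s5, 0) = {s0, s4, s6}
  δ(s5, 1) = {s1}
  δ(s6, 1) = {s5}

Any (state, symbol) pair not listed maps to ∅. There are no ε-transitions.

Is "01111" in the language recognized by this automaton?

No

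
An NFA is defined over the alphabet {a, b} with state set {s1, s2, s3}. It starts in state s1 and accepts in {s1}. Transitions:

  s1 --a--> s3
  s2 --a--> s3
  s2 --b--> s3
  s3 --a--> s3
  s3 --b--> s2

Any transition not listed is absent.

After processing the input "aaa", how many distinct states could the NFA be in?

Start in {s1}.
Read 'a': {s1} → {s3}.
Read 'a': {s3} → {s3}.
Read 'a': {s3} → {s3}.
That set has 1 state.

1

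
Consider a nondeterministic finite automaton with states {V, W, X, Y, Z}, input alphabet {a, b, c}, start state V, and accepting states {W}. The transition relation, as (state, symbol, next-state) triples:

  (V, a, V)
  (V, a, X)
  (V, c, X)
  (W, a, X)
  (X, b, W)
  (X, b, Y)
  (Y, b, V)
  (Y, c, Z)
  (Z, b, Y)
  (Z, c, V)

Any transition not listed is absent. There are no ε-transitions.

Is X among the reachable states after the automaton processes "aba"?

Start in {V}.
Read 'a': V→{V, X}; now {V, X}.
Read 'b': V→∅, X→{W, Y}; now {W, Y}.
Read 'a': W→{X}, Y→∅; now {X}.
State X is in {X}.

Yes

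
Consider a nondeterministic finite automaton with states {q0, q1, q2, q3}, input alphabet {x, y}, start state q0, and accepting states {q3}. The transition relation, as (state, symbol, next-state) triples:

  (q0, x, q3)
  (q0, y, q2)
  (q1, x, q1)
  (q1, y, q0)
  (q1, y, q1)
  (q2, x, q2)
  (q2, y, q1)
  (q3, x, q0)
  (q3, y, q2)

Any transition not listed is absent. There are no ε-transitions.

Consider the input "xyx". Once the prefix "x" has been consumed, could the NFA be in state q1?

Start in {q0}.
Read 'x': q0→{q3}; now {q3}.
State q1 is not in {q3}.

No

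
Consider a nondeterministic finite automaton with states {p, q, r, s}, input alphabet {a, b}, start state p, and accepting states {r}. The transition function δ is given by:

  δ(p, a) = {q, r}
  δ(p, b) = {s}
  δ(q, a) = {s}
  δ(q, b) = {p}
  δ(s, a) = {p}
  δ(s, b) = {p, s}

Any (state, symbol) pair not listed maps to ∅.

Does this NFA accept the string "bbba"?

Start in {p}.
Read 'b': {p} → {s}.
Read 'b': {s} → {p, s}.
Read 'b': {p, s} → {p, s}.
Read 'a': {p, s} → {p, q, r}.
The final set {p, q, r} contains the accepting state r.

Yes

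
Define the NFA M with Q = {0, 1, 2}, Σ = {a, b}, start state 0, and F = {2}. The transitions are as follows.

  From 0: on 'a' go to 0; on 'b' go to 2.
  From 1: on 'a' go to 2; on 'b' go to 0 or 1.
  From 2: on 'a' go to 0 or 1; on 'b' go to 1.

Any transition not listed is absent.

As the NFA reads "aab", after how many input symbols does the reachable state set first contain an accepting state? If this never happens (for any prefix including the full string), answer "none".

3

Start in {0}.
Read 'a': 0→{0}; now {0}.
Read 'a': 0→{0}; now {0}.
Read 'b': 0→{2}; now {2}.
None of the earlier sets intersect F, but {2} does.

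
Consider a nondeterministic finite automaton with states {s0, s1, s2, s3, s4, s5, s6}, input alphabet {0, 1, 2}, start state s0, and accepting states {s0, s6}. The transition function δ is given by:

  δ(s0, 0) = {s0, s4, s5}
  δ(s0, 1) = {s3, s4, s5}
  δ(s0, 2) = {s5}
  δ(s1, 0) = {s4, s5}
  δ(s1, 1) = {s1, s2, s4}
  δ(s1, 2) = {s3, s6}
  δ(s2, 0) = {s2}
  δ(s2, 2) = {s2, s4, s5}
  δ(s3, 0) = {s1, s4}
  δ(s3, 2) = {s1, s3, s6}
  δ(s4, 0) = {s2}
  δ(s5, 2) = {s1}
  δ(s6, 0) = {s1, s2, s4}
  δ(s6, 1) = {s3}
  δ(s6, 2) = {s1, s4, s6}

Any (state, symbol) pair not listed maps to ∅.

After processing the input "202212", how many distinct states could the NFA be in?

0

Start in {s0}.
Read '2': {s0} → {s5}.
Read '0': {s5} → ∅.
The set is empty and remains empty for the remaining 4 symbols.
That set has 0 states.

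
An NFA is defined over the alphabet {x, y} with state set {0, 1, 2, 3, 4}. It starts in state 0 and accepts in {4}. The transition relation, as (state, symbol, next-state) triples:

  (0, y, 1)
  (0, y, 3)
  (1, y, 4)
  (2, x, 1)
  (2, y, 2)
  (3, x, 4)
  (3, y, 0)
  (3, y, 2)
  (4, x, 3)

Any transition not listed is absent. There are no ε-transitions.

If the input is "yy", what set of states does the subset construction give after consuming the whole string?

Start in {0}.
Read 'y': 0→{1, 3}; now {1, 3}.
Read 'y': 1→{4}, 3→{0, 2}; now {0, 2, 4}.

{0, 2, 4}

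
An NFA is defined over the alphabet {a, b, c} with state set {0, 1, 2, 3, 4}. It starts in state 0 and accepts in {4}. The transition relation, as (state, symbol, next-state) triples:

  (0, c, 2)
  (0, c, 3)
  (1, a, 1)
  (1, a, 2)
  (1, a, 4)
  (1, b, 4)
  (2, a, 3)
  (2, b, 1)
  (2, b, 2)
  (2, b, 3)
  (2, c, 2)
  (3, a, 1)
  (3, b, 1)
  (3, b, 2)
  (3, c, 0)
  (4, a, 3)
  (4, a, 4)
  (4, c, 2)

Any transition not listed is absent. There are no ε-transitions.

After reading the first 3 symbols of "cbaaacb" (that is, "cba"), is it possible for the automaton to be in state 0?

No

Start in {0}.
Read 'c': {0} → {2, 3}.
Read 'b': {2, 3} → {1, 2, 3}.
Read 'a': {1, 2, 3} → {1, 2, 3, 4}.
State 0 is not in {1, 2, 3, 4}.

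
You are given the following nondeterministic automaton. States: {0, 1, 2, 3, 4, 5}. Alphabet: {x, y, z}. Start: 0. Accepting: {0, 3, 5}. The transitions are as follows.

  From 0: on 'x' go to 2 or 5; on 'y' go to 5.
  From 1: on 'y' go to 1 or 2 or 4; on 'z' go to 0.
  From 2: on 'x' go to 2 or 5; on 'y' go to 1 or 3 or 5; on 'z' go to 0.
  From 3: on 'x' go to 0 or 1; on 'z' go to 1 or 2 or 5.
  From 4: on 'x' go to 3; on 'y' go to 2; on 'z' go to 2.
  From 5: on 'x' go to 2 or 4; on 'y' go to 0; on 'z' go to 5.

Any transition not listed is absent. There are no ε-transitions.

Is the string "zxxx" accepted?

No

Start in {0}.
Read 'z': 0→∅; now ∅.
The set is empty and remains empty for the remaining 3 symbols.
The final set ∅ contains no accepting state.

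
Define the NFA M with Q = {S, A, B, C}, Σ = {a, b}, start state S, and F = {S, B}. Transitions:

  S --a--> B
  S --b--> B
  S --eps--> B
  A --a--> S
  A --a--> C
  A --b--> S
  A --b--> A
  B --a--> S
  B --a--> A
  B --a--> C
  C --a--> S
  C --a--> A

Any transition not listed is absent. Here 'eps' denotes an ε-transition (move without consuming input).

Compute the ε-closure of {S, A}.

{S, A, B}

Begin with {S, A}.
ε-move S → B; add B.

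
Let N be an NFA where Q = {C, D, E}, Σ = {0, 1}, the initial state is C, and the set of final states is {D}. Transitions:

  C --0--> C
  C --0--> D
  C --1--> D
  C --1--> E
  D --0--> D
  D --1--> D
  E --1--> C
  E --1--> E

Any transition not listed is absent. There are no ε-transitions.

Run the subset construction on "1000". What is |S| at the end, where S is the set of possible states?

1

Start in {C}.
Read '1': {C} → {D, E}.
Read '0': {D, E} → {D}.
Read '0': {D} → {D}.
Read '0': {D} → {D}.
That set has 1 state.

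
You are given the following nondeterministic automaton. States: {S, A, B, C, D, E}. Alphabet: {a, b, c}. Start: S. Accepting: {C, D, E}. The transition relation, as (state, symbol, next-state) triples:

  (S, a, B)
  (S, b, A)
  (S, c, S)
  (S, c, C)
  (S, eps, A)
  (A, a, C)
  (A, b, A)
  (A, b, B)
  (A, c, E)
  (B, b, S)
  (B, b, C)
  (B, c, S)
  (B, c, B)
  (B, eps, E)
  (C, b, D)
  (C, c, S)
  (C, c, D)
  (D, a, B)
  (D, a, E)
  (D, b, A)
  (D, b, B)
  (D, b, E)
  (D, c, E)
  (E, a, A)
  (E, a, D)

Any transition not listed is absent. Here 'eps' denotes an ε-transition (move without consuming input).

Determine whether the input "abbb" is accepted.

Yes

Start: ε-closure({S}) = {S, A}.
Read 'a': {S, A} → {B, C, E}.
Read 'b': {B, C, E} → {S, A, C, D}.
Read 'b': {S, A, C, D} → {A, B, D, E}.
Read 'b': {A, B, D, E} → {S, A, B, C, E}.
The final set {S, A, B, C, E} contains the accepting states C, E.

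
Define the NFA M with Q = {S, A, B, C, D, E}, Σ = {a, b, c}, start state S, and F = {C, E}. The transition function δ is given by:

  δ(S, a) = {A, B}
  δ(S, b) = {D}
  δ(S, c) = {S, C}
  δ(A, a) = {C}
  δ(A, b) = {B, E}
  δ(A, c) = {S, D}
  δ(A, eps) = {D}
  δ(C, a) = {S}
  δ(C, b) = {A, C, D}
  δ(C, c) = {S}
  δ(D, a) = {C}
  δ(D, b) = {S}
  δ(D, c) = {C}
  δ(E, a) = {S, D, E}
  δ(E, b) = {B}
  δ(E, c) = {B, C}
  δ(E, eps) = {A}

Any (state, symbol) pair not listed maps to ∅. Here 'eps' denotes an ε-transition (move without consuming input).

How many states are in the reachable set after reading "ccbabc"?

3

Start in {S}.
Read 'c': S→{S, C}; now {S, C}.
Read 'c': S→{S, C}, C→{S}; now {S, C}.
Read 'b': S→{D}, C→{A, C, D}; now {A, C, D}.
Read 'a': A→{C}, C→{S}, D→{C}; now {S, C}.
Read 'b': S→{D}, C→{A, C, D}; now {A, C, D}.
Read 'c': A→{S, D}, C→{S}, D→{C}; now {S, C, D}.
That set has 3 states.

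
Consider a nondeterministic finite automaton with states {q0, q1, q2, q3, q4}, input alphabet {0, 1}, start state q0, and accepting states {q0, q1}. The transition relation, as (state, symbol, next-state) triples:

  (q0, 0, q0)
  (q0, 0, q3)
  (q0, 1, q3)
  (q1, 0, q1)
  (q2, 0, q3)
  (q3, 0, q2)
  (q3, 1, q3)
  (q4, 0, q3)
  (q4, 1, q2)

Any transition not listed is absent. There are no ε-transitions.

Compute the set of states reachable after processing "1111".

{q3}

Start in {q0}.
Read '1': {q0} → {q3}.
Read '1': {q3} → {q3}.
Read '1': {q3} → {q3}.
Read '1': {q3} → {q3}.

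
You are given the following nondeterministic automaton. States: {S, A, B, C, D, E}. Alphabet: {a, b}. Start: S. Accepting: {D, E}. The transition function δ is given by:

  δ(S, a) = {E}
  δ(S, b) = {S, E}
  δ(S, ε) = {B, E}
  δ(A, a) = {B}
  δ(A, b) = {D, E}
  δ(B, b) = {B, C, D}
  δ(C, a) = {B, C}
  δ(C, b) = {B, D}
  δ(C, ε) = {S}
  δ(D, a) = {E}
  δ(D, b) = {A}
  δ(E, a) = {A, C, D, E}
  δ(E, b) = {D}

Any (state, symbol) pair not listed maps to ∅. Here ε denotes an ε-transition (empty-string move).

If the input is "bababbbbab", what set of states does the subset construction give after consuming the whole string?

{S, A, B, C, D, E}

Start: ε-closure({S}) = {S, B, E}.
Read 'b': S→{S, E}, B→{B, C, D}, E→{D}; now {S, B, C, D, E}.
Read 'a': S→{E}, B→∅, C→{B, C}, D→{E}, E→{A, C, D, E}; union {A, B, C, D, E}; ε-closure = {S, A, B, C, D, E}.
Read 'b': S→{S, E}, A→{D, E}, B→{B, C, D}, C→{B, D}, D→{A}, E→{D}; now {S, A, B, C, D, E}.
Read 'a': S→{E}, A→{B}, B→∅, C→{B, C}, D→{E}, E→{A, C, D, E}; union {A, B, C, D, E}; ε-closure = {S, A, B, C, D, E}.
Read 'b': S→{S, E}, A→{D, E}, B→{B, C, D}, C→{B, D}, D→{A}, E→{D}; now {S, A, B, C, D, E}.
Read 'b': S→{S, E}, A→{D, E}, B→{B, C, D}, C→{B, D}, D→{A}, E→{D}; now {S, A, B, C, D, E}.
Read 'b': S→{S, E}, A→{D, E}, B→{B, C, D}, C→{B, D}, D→{A}, E→{D}; now {S, A, B, C, D, E}.
Read 'b': S→{S, E}, A→{D, E}, B→{B, C, D}, C→{B, D}, D→{A}, E→{D}; now {S, A, B, C, D, E}.
Read 'a': S→{E}, A→{B}, B→∅, C→{B, C}, D→{E}, E→{A, C, D, E}; union {A, B, C, D, E}; ε-closure = {S, A, B, C, D, E}.
Read 'b': S→{S, E}, A→{D, E}, B→{B, C, D}, C→{B, D}, D→{A}, E→{D}; now {S, A, B, C, D, E}.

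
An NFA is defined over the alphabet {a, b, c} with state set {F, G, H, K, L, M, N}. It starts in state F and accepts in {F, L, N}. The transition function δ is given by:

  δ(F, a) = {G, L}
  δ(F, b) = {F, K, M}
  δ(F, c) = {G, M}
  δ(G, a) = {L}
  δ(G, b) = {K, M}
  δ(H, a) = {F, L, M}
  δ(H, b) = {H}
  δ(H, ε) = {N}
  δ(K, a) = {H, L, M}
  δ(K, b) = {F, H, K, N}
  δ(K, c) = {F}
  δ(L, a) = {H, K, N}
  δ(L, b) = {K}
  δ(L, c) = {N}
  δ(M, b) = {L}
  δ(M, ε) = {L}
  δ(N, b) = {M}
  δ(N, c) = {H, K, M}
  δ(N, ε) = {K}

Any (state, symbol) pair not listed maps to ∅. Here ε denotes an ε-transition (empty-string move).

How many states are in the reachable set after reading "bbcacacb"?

Start in {F}.
Read 'b': {F} → {F, K, L, M}.
Read 'b': {F, K, L, M} → {F, H, K, L, M, N}.
Read 'c': {F, H, K, L, M, N} → {F, G, H, K, L, M, N}.
Read 'a': {F, G, H, K, L, M, N} → {F, G, H, K, L, M, N}.
Read 'c': {F, G, H, K, L, M, N} → {F, G, H, K, L, M, N}.
Read 'a': {F, G, H, K, L, M, N} → {F, G, H, K, L, M, N}.
Read 'c': {F, G, H, K, L, M, N} → {F, G, H, K, L, M, N}.
Read 'b': {F, G, H, K, L, M, N} → {F, H, K, L, M, N}.
That set has 6 states.

6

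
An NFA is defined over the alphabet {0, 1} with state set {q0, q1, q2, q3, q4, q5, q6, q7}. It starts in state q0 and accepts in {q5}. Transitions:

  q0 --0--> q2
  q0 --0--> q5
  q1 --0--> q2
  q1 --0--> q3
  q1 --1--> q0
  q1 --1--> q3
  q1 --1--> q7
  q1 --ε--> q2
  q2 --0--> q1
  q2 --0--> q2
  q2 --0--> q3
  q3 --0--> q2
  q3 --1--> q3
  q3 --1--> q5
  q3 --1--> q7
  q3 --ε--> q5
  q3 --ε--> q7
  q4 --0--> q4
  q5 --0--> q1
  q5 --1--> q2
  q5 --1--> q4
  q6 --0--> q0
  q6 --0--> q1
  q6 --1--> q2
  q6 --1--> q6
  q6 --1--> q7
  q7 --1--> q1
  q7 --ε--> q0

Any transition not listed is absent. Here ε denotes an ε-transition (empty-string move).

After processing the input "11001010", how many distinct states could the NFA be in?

0

Start in {q0}.
Read '1': q0→∅; now ∅.
The set is empty and remains empty for the remaining 7 symbols.
That set has 0 states.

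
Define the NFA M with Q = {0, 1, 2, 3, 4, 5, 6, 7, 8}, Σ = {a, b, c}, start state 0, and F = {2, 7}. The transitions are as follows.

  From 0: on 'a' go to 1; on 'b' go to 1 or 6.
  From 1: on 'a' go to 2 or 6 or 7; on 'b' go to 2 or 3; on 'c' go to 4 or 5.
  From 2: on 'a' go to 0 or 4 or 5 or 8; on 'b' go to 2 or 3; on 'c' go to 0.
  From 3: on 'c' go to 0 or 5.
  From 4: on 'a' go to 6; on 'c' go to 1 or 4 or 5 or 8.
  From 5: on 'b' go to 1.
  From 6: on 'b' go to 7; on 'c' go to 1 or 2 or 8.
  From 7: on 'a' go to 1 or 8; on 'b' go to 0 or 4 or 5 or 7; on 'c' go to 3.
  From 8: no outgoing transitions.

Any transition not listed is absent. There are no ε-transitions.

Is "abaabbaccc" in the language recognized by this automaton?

Start in {0}.
Read 'a': {0} → {1}.
Read 'b': {1} → {2, 3}.
Read 'a': {2, 3} → {0, 4, 5, 8}.
Read 'a': {0, 4, 5, 8} → {1, 6}.
Read 'b': {1, 6} → {2, 3, 7}.
Read 'b': {2, 3, 7} → {0, 2, 3, 4, 5, 7}.
Read 'a': {0, 2, 3, 4, 5, 7} → {0, 1, 4, 5, 6, 8}.
Read 'c': {0, 1, 4, 5, 6, 8} → {1, 2, 4, 5, 8}.
Read 'c': {1, 2, 4, 5, 8} → {0, 1, 4, 5, 8}.
Read 'c': {0, 1, 4, 5, 8} → {1, 4, 5, 8}.
The final set {1, 4, 5, 8} contains no accepting state.

No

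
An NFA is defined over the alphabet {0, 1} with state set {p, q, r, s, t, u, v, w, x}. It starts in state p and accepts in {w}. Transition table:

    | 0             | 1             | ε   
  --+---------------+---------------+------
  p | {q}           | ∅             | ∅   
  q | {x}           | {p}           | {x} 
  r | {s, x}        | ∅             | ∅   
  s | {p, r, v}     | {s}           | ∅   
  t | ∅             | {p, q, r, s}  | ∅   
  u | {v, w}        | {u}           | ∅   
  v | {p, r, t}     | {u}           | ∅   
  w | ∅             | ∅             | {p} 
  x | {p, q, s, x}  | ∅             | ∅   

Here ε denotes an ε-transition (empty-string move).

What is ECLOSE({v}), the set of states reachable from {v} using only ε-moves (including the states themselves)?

{v}

Begin with {v}.
No ε-moves leave this set, so the closure equals the set itself.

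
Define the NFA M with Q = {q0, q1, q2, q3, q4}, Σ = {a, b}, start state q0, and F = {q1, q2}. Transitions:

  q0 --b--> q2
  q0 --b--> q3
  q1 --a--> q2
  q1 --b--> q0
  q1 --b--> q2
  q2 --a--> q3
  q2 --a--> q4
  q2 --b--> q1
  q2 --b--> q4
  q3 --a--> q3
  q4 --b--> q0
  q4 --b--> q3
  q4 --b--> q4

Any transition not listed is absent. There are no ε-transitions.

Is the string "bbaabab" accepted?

Start in {q0}.
Read 'b': q0→{q2, q3}; now {q2, q3}.
Read 'b': q2→{q1, q4}, q3→∅; now {q1, q4}.
Read 'a': q1→{q2}, q4→∅; now {q2}.
Read 'a': q2→{q3, q4}; now {q3, q4}.
Read 'b': q3→∅, q4→{q0, q3, q4}; now {q0, q3, q4}.
Read 'a': q0→∅, q3→{q3}, q4→∅; now {q3}.
Read 'b': q3→∅; now ∅.
The final set ∅ contains no accepting state.

No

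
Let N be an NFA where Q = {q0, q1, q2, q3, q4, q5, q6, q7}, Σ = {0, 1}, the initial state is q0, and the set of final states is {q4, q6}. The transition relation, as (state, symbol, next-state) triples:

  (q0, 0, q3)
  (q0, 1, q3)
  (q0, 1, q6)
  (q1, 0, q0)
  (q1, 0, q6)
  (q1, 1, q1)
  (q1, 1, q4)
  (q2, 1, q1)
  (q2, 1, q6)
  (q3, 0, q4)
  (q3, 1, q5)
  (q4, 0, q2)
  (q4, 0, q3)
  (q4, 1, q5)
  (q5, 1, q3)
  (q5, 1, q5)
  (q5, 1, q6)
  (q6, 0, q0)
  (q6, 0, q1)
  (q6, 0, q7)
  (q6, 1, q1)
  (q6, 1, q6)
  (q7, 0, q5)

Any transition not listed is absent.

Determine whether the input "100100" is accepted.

Yes

Start in {q0}.
Read '1': q0→{q3, q6}; now {q3, q6}.
Read '0': q3→{q4}, q6→{q0, q1, q7}; now {q0, q1, q4, q7}.
Read '0': q0→{q3}, q1→{q0, q6}, q4→{q2, q3}, q7→{q5}; now {q0, q2, q3, q5, q6}.
Read '1': q0→{q3, q6}, q2→{q1, q6}, q3→{q5}, q5→{q3, q5, q6}, q6→{q1, q6}; now {q1, q3, q5, q6}.
Read '0': q1→{q0, q6}, q3→{q4}, q5→∅, q6→{q0, q1, q7}; now {q0, q1, q4, q6, q7}.
Read '0': q0→{q3}, q1→{q0, q6}, q4→{q2, q3}, q6→{q0, q1, q7}, q7→{q5}; now {q0, q1, q2, q3, q5, q6, q7}.
The final set {q0, q1, q2, q3, q5, q6, q7} contains the accepting state q6.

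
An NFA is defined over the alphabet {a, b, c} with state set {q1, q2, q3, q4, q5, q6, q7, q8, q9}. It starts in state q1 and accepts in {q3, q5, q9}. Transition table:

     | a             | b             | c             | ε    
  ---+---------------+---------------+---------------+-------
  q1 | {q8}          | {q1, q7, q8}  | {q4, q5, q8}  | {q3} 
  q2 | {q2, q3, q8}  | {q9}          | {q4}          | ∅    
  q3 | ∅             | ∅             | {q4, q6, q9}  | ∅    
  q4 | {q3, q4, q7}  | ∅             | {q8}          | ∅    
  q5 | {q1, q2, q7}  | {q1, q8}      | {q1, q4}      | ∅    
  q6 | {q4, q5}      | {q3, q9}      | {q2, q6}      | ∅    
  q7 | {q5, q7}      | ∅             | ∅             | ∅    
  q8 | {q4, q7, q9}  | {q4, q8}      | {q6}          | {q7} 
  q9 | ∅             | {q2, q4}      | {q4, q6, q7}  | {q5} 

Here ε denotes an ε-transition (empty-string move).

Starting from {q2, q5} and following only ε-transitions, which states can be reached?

Begin with {q2, q5}.
No ε-moves leave this set, so the closure equals the set itself.

{q2, q5}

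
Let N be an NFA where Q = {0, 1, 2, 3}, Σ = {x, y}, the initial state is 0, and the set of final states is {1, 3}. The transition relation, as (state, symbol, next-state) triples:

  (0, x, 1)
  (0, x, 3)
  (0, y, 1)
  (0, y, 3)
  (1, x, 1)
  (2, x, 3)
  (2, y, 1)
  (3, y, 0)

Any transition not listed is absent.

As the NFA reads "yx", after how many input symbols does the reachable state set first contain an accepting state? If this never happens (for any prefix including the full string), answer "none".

Start in {0}.
Read 'y': {0} → {1, 3}.
None of the earlier sets intersect F, but {1, 3} does.

1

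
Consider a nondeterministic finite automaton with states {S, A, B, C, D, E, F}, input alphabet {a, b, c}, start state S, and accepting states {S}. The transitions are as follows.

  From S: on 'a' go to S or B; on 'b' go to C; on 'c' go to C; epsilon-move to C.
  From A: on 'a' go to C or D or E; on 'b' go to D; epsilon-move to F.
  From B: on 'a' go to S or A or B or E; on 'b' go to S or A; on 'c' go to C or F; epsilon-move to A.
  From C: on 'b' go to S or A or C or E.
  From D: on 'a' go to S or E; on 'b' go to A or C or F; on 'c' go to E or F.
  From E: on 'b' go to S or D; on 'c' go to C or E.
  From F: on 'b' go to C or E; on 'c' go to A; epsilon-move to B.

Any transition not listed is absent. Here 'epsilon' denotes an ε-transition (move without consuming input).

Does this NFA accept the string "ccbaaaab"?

Start: ε-closure({S}) = {S, C}.
Read 'c': {S, C} → {C}.
Read 'c': {C} → ∅.
The set is empty and remains empty for the remaining 6 symbols.
The final set ∅ contains no accepting state.

No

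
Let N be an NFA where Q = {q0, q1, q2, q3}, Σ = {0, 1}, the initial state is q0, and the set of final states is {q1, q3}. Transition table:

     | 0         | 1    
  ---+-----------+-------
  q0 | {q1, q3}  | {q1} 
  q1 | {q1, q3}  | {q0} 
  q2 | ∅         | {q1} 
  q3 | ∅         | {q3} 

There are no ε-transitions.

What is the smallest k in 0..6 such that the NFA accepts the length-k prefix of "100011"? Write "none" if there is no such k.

1

Start in {q0}.
Read '1': q0→{q1}; now {q1}.
None of the earlier sets intersect F, but {q1} does.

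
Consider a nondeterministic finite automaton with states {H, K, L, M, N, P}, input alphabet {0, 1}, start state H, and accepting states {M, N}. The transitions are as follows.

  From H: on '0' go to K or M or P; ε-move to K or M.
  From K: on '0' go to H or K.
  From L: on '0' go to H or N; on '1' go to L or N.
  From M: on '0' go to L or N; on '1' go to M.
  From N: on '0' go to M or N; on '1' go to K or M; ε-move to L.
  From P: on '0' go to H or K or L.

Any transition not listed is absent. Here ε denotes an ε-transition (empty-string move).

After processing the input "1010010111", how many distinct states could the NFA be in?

4

Start: ε-closure({H}) = {H, K, M}.
Read '1': H→∅, K→∅, M→{M}; now {M}.
Read '0': M→{L, N}; now {L, N}.
Read '1': L→{L, N}, N→{K, M}; now {K, L, M, N}.
Read '0': K→{H, K}, L→{H, N}, M→{L, N}, N→{M, N}; now {H, K, L, M, N}.
Read '0': H→{K, M, P}, K→{H, K}, L→{H, N}, M→{L, N}, N→{M, N}; now {H, K, L, M, N, P}.
Read '1': H→∅, K→∅, L→{L, N}, M→{M}, N→{K, M}, P→∅; now {K, L, M, N}.
Read '0': K→{H, K}, L→{H, N}, M→{L, N}, N→{M, N}; now {H, K, L, M, N}.
Read '1': H→∅, K→∅, L→{L, N}, M→{M}, N→{K, M}; now {K, L, M, N}.
Read '1': K→∅, L→{L, N}, M→{M}, N→{K, M}; now {K, L, M, N}.
Read '1': K→∅, L→{L, N}, M→{M}, N→{K, M}; now {K, L, M, N}.
That set has 4 states.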